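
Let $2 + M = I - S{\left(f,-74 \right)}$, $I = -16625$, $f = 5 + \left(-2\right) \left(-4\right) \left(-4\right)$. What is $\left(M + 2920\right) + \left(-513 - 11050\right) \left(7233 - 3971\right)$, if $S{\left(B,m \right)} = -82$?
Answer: $-37732131$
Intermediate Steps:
$f = -27$ ($f = 5 + 8 \left(-4\right) = 5 - 32 = -27$)
$M = -16545$ ($M = -2 - 16543 = -16545$)
$\left(M + 2920\right) + \left(-513 - 11050\right) \left(7233 - 3971\right) = \left(-16545 + 2920\right) + \left(-513 - 11050\right) \left(7233 - 3971\right) = -13625 - 37718506 = -37732131$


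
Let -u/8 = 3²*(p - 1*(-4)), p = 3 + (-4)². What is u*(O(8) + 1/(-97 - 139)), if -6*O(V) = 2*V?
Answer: 260958/59 ≈ 4423.0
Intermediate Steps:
p = 19 (p = 3 + 16 = 19)
O(V) = -V/3
u = -1656 (u = -8*3²*(19 - 1*(-4)) = -72*(19 + 4) = -72*23 = -8*207 = -1656)
u*(O(8) + 1/(-97 - 139)) = -1656*(-⅓*8 + 1/(-97 - 139)) = -1656*(-8/3 + 1/(-236)) = -1656*(-8/3 - 1/236) = -1656*(-1891/708) = 260958/59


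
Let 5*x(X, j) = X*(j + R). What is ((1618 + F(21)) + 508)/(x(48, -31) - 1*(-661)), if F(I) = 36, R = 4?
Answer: 10810/2009 ≈ 5.3808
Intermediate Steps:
x(X, j) = X*(4 + j)/5 (x(X, j) = (X*(j + 4))/5 = (X*(4 + j))/5 = X*(4 + j)/5)
((1618 + F(21)) + 508)/(x(48, -31) - 1*(-661)) = ((1618 + 36) + 508)/((⅕)*48*(4 - 31) - 1*(-661)) = (1654 + 508)/((⅕)*48*(-27) + 661) = 2162/(-1296/5 + 661) = 2162/(2009/5) = 2162*(5/2009) = 10810/2009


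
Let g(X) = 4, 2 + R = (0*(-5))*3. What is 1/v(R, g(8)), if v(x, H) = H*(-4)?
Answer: -1/16 ≈ -0.062500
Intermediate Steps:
R = -2 (R = -2 + (0*(-5))*3 = -2 + 0*3 = -2 + 0 = -2)
v(x, H) = -4*H
1/v(R, g(8)) = 1/(-4*4) = 1/(-16) = -1/16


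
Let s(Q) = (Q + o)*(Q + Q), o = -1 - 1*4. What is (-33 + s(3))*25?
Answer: -1125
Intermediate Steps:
o = -5 (o = -1 - 4 = -5)
s(Q) = 2*Q*(-5 + Q) (s(Q) = (Q - 5)*(Q + Q) = (-5 + Q)*(2*Q) = 2*Q*(-5 + Q))
(-33 + s(3))*25 = (-33 + 2*3*(-5 + 3))*25 = (-33 + 2*3*(-2))*25 = (-33 - 12)*25 = -45*25 = -1125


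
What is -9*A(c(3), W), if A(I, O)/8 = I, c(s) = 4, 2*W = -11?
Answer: -288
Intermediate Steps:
W = -11/2 (W = (½)*(-11) = -11/2 ≈ -5.5000)
A(I, O) = 8*I
-9*A(c(3), W) = -72*4 = -9*32 = -288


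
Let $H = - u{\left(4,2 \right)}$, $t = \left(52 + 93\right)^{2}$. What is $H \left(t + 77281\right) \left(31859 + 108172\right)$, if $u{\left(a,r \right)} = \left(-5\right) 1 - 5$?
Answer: $137658874860$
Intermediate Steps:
$u{\left(a,r \right)} = -10$ ($u{\left(a,r \right)} = -5 - 5 = -10$)
$t = 21025$ ($t = 145^{2} = 21025$)
$H = 10$ ($H = \left(-1\right) \left(-10\right) = 10$)
$H \left(t + 77281\right) \left(31859 + 108172\right) = 10 \left(21025 + 77281\right) \left(31859 + 108172\right) = 10 \cdot 98306 \cdot 140031 = 10 \cdot 13765887486 = 137658874860$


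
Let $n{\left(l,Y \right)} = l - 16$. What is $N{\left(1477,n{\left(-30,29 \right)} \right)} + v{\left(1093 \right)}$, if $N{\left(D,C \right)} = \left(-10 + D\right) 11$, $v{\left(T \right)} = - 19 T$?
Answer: $-4630$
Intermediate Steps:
$n{\left(l,Y \right)} = -16 + l$
$N{\left(D,C \right)} = -110 + 11 D$
$N{\left(1477,n{\left(-30,29 \right)} \right)} + v{\left(1093 \right)} = \left(-110 + 11 \cdot 1477\right) - 20767 = \left(-110 + 16247\right) - 20767 = 16137 - 20767 = -4630$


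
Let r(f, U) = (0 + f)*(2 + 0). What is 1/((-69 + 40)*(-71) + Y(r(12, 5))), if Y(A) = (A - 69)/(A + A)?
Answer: 16/32929 ≈ 0.00048589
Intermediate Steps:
r(f, U) = 2*f (r(f, U) = f*2 = 2*f)
Y(A) = (-69 + A)/(2*A) (Y(A) = (-69 + A)/((2*A)) = (-69 + A)*(1/(2*A)) = (-69 + A)/(2*A))
1/((-69 + 40)*(-71) + Y(r(12, 5))) = 1/((-69 + 40)*(-71) + (-69 + 2*12)/(2*((2*12)))) = 1/(-29*(-71) + (1/2)*(-69 + 24)/24) = 1/(2059 + (1/2)*(1/24)*(-45)) = 1/(2059 - 15/16) = 1/(32929/16) = 16/32929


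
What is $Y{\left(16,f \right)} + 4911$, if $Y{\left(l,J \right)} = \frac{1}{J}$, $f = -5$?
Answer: $\frac{24554}{5} \approx 4910.8$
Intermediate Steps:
$Y{\left(16,f \right)} + 4911 = \frac{1}{-5} + 4911 = - \frac{1}{5} + 4911 = \frac{24554}{5}$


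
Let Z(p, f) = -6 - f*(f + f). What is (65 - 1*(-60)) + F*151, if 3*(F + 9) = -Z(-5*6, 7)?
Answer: 12002/3 ≈ 4000.7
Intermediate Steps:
Z(p, f) = -6 - 2*f**2 (Z(p, f) = -6 - f*2*f = -6 - 2*f**2)
F = 77/3 (F = -9 + (-(-6 - 2*7**2))/3 = -9 + (-(-6 - 2*49))/3 = -9 + (-(-6 - 98))/3 = -9 + (-1*(-104))/3 = -9 + (1/3)*104 = -9 + 104/3 = 77/3 ≈ 25.667)
(65 - 1*(-60)) + F*151 = (65 - 1*(-60)) + (77/3)*151 = (65 + 60) + 11627/3 = 125 + 11627/3 = 12002/3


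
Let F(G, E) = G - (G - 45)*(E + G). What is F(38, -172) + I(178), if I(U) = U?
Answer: -722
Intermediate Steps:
F(G, E) = G - (-45 + G)*(E + G)
F(38, -172) + I(178) = (-1*38² + 45*(-172) + 46*38 - 1*(-172)*38) + 178 = (-1*1444 - 7740 + 1748 + 6536) + 178 = (-1444 - 7740 + 1748 + 6536) + 178 = -900 + 178 = -722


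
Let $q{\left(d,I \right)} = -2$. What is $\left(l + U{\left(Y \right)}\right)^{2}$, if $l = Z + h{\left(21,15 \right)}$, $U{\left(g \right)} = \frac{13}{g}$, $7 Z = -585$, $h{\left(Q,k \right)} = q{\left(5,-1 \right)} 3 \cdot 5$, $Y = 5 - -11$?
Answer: $\frac{159491641}{12544} \approx 12715.0$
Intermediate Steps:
$Y = 16$ ($Y = 5 + 11 = 16$)
$h{\left(Q,k \right)} = -30$ ($h{\left(Q,k \right)} = \left(-2\right) 3 \cdot 5 = \left(-6\right) 5 = -30$)
$Z = - \frac{585}{7}$ ($Z = \frac{1}{7} \left(-585\right) = - \frac{585}{7} \approx -83.571$)
$l = - \frac{795}{7}$ ($l = - \frac{585}{7} - 30 = - \frac{795}{7} \approx -113.57$)
$\left(l + U{\left(Y \right)}\right)^{2} = \left(- \frac{795}{7} + \frac{13}{16}\right)^{2} = \left(- \frac{12629}{112}\right)^{2} = \frac{159491641}{12544}$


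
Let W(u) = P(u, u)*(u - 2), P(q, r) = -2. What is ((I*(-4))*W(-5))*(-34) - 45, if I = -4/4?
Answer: -1949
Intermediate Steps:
I = -1 (I = -4*1/4 = -1)
W(u) = 4 - 2*u (W(u) = -2*(u - 2) = -2*(-2 + u) = 4 - 2*u)
((I*(-4))*W(-5))*(-34) - 45 = ((-1*(-4))*(4 - 2*(-5)))*(-34) - 45 = (4*(4 + 10))*(-34) - 45 = (4*14)*(-34) - 45 = 56*(-34) - 45 = -1904 - 45 = -1949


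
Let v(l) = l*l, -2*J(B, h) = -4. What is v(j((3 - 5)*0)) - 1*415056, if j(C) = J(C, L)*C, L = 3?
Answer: -415056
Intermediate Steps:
J(B, h) = 2 (J(B, h) = -½*(-4) = 2)
j(C) = 2*C
v(l) = l²
v(j((3 - 5)*0)) - 1*415056 = (2*((3 - 5)*0))² - 1*415056 = (2*(-2*0))² - 415056 = (2*0)² - 415056 = 0² - 415056 = 0 - 415056 = -415056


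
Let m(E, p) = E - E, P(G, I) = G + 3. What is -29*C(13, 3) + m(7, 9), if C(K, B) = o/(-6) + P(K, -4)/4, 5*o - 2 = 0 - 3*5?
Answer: -3857/30 ≈ -128.57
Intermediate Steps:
o = -13/5 (o = 2/5 + (0 - 3*5)/5 = 2/5 + (0 - 15)/5 = 2/5 + (1/5)*(-15) = 2/5 - 3 = -13/5 ≈ -2.6000)
P(G, I) = 3 + G
m(E, p) = 0
C(K, B) = 71/60 + K/4 (C(K, B) = -13/5/(-6) + (3 + K)/4 = -13/5*(-1/6) + (3 + K)*(1/4) = 13/30 + (3/4 + K/4) = 71/60 + K/4)
-29*C(13, 3) + m(7, 9) = -29*(71/60 + (1/4)*13) + 0 = -29*(71/60 + 13/4) + 0 = -29*133/30 + 0 = -3857/30 + 0 = -3857/30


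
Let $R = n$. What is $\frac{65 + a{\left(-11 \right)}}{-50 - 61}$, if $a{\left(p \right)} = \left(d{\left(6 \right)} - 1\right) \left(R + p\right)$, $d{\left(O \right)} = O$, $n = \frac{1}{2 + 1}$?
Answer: $- \frac{35}{333} \approx -0.10511$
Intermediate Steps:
$n = \frac{1}{3} \approx 0.33333$
$R = \frac{1}{3} \approx 0.33333$
$a{\left(p \right)} = \frac{5}{3} + 5 p$ ($a{\left(p \right)} = \left(6 - 1\right) \left(\frac{1}{3} + p\right) = 5 \left(\frac{1}{3} + p\right) = \frac{5}{3} + 5 p$)
$\frac{65 + a{\left(-11 \right)}}{-50 - 61} = \frac{65 + \left(\frac{5}{3} + 5 \left(-11\right)\right)}{-50 - 61} = \frac{65 + \left(\frac{5}{3} - 55\right)}{-111} = \left(65 - \frac{160}{3}\right) \left(- \frac{1}{111}\right) = \frac{35}{3} \left(- \frac{1}{111}\right) = - \frac{35}{333}$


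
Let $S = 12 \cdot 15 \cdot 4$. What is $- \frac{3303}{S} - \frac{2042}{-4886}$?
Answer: $- \frac{814901}{195440} \approx -4.1696$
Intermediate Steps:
$S = 720$ ($S = 180 \cdot 4 = 720$)
$- \frac{3303}{S} - \frac{2042}{-4886} = - \frac{3303}{720} - \frac{2042}{-4886} = \left(-3303\right) \frac{1}{720} - - \frac{1021}{2443} = - \frac{367}{80} + \frac{1021}{2443} = - \frac{814901}{195440}$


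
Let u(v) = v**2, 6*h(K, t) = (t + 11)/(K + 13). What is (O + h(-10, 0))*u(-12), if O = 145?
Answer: 20968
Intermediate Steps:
h(K, t) = (11 + t)/(6*(13 + K)) (h(K, t) = ((t + 11)/(K + 13))/6 = ((11 + t)/(13 + K))/6 = (11 + t)/(6*(13 + K)))
(O + h(-10, 0))*u(-12) = (145 + (11 + 0)/(6*(13 - 10)))*(-12)**2 = (145 + (1/6)*11/3)*144 = (145 + (1/6)*(1/3)*11)*144 = (145 + 11/18)*144 = (2621/18)*144 = 20968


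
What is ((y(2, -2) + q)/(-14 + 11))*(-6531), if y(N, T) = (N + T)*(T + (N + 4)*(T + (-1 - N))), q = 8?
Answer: 17416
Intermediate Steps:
y(N, T) = (N + T)*(T + (4 + N)*(-1 + T - N))
((y(2, -2) + q)/(-14 + 11))*(-6531) = (((-1*2³ - 5*2² - 4*2 - 4*(-2) + 5*(-2)² + 2*(-2)²) + 8)/(-14 + 11))*(-6531) = (((-1*8 - 5*4 - 8 + 8 + 5*4 + 2*4) + 8)/(-3))*(-6531) = (((-8 - 20 - 8 + 8 + 20 + 8) + 8)*(-⅓))*(-6531) = ((0 + 8)*(-⅓))*(-6531) = (8*(-⅓))*(-6531) = -8/3*(-6531) = 17416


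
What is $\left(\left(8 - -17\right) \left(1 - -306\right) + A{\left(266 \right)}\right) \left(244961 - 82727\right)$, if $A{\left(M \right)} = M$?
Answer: $1288300194$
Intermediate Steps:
$\left(\left(8 - -17\right) \left(1 - -306\right) + A{\left(266 \right)}\right) \left(244961 - 82727\right) = \left(\left(8 - -17\right) \left(1 - -306\right) + 266\right) \left(244961 - 82727\right) = \left(\left(8 + 17\right) \left(1 + 306\right) + 266\right) 162234 = \left(25 \cdot 307 + 266\right) 162234 = \left(7675 + 266\right) 162234 = 7941 \cdot 162234 = 1288300194$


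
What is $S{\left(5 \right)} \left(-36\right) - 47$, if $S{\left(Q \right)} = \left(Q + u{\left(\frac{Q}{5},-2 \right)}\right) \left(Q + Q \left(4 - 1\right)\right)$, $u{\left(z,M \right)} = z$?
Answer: $-4367$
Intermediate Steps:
$S{\left(Q \right)} = \frac{24 Q^{2}}{5}$ ($S{\left(Q \right)} = \left(Q + \frac{Q}{5}\right) \left(Q + Q \left(4 - 1\right)\right) = \left(Q + Q \frac{1}{5}\right) \left(Q + Q 3\right) = \left(Q + \frac{Q}{5}\right) \left(Q + 3 Q\right) = \frac{6 Q}{5} \cdot 4 Q = \frac{24 Q^{2}}{5}$)
$S{\left(5 \right)} \left(-36\right) - 47 = \frac{24 \cdot 5^{2}}{5} \left(-36\right) - 47 = \frac{24}{5} \cdot 25 \left(-36\right) - 47 = 120 \left(-36\right) - 47 = -4320 - 47 = -4367$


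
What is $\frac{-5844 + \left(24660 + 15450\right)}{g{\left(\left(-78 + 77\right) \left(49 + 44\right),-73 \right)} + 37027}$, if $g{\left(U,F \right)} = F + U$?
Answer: $\frac{11422}{12287} \approx 0.9296$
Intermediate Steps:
$\frac{-5844 + \left(24660 + 15450\right)}{g{\left(\left(-78 + 77\right) \left(49 + 44\right),-73 \right)} + 37027} = \frac{-5844 + \left(24660 + 15450\right)}{\left(-73 + \left(-78 + 77\right) \left(49 + 44\right)\right) + 37027} = \frac{-5844 + 40110}{\left(-73 - 93\right) + 37027} = \frac{34266}{\left(-73 - 93\right) + 37027} = \frac{34266}{-166 + 37027} = \frac{34266}{36861} = 34266 \cdot \frac{1}{36861} = \frac{11422}{12287}$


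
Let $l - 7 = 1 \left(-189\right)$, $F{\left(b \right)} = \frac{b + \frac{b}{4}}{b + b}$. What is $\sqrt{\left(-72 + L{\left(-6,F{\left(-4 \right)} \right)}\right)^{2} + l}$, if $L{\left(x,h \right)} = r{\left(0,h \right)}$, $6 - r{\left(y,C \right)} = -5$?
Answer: $\sqrt{3539} \approx 59.49$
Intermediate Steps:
$F{\left(b \right)} = \frac{5}{8}$ ($F{\left(b \right)} = \frac{b + b \frac{1}{4}}{2 b} = \left(b + \frac{b}{4}\right) \frac{1}{2 b} = \frac{5 b}{4} \frac{1}{2 b} = \frac{5}{8}$)
$r{\left(y,C \right)} = 11$ ($r{\left(y,C \right)} = 6 - -5 = 6 + 5 = 11$)
$L{\left(x,h \right)} = 11$
$l = -182$ ($l = 7 + 1 \left(-189\right) = 7 - 189 = -182$)
$\sqrt{\left(-72 + L{\left(-6,F{\left(-4 \right)} \right)}\right)^{2} + l} = \sqrt{\left(-72 + 11\right)^{2} - 182} = \sqrt{\left(-61\right)^{2} - 182} = \sqrt{3721 - 182} = \sqrt{3539}$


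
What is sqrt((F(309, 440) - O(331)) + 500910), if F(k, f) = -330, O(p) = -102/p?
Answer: sqrt(54844079142)/331 ≈ 707.52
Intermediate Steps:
sqrt((F(309, 440) - O(331)) + 500910) = sqrt((-330 - (-102)/331) + 500910) = sqrt((-330 - 1*(-102/331)) + 500910) = sqrt((-330 + 102/331) + 500910) = sqrt(-109128/331 + 500910) = sqrt(165692082/331) = sqrt(54844079142)/331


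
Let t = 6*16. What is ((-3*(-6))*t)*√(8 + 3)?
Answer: 1728*√11 ≈ 5731.1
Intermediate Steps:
t = 96
((-3*(-6))*t)*√(8 + 3) = (-3*(-6)*96)*√(8 + 3) = (18*96)*√11 = 1728*√11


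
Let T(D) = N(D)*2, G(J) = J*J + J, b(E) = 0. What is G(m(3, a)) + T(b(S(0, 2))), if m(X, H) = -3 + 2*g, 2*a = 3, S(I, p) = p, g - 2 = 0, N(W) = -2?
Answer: -2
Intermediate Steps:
g = 2 (g = 2 + 0 = 2)
a = 3/2 (a = (1/2)*3 = 3/2 ≈ 1.5000)
m(X, H) = 1 (m(X, H) = -3 + 2*2 = -3 + 4 = 1)
G(J) = J + J**2 (G(J) = J**2 + J = J + J**2)
T(D) = -4 (T(D) = -2*2 = -4)
G(m(3, a)) + T(b(S(0, 2))) = 1*(1 + 1) - 4 = 1*2 - 4 = 2 - 4 = -2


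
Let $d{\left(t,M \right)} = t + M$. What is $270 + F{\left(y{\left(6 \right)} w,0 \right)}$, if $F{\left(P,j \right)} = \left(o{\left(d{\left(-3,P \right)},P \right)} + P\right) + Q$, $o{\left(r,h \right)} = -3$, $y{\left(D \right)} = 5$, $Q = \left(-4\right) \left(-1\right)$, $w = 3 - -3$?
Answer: $301$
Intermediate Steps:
$w = 6$ ($w = 3 + 3 = 6$)
$Q = 4$
$d{\left(t,M \right)} = M + t$
$F{\left(P,j \right)} = 1 + P$ ($F{\left(P,j \right)} = \left(-3 + P\right) + 4 = 1 + P$)
$270 + F{\left(y{\left(6 \right)} w,0 \right)} = 270 + \left(1 + 5 \cdot 6\right) = 270 + \left(1 + 30\right) = 270 + 31 = 301$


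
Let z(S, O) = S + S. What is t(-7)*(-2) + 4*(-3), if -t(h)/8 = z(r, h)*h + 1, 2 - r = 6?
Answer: 900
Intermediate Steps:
r = -4 (r = 2 - 1*6 = 2 - 6 = -4)
z(S, O) = 2*S
t(h) = -8 + 64*h (t(h) = -8*((2*(-4))*h + 1) = -8*(-8*h + 1) = -8*(1 - 8*h) = -8 + 64*h)
t(-7)*(-2) + 4*(-3) = (-8 + 64*(-7))*(-2) + 4*(-3) = (-8 - 448)*(-2) - 12 = -456*(-2) - 12 = 912 - 12 = 900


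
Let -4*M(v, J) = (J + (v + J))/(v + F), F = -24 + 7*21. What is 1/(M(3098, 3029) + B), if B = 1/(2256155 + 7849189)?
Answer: -32549313024/23131129195 ≈ -1.4072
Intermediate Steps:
B = 1/10105344 ≈ 9.8958e-8
F = 123 (F = -24 + 147 = 123)
M(v, J) = -(v + 2*J)/(4*(123 + v)) (M(v, J) = -(J + (v + J))/(4*(v + 123)) = -(J + (J + v))/(4*(123 + v)) = -(v + 2*J)/(4*(123 + v)))
1/(M(3098, 3029) + B) = 1/((-1*3098 - 2*3029)/(4*(123 + 3098)) + 1/10105344) = 1/((1/4)*(-3098 - 6058)/3221 + 1/10105344) = 1/((1/4)*(1/3221)*(-9156) + 1/10105344) = 1/(-2289/3221 + 1/10105344) = 1/(-23131129195/32549313024) = -32549313024/23131129195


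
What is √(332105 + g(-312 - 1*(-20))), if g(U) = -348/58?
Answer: √332099 ≈ 576.28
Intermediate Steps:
g(U) = -6 (g(U) = -348*1/58 = -6)
√(332105 + g(-312 - 1*(-20))) = √(332105 - 6) = √332099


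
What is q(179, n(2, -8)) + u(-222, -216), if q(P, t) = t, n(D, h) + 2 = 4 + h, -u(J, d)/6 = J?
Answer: 1326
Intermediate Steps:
u(J, d) = -6*J
n(D, h) = 2 + h (n(D, h) = -2 + (4 + h) = 2 + h)
q(179, n(2, -8)) + u(-222, -216) = (2 - 8) - 6*(-222) = -6 + 1332 = 1326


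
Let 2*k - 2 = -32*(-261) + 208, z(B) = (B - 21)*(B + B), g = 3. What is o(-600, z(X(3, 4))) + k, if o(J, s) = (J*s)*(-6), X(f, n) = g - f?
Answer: 4281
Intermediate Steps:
X(f, n) = 3 - f
z(B) = 2*B*(-21 + B) (z(B) = (-21 + B)*(2*B) = 2*B*(-21 + B))
k = 4281 (k = 1 + (-32*(-261) + 208)/2 = 1 + (8352 + 208)/2 = 1 + (½)*8560 = 1 + 4280 = 4281)
o(J, s) = -6*J*s
o(-600, z(X(3, 4))) + k = -6*(-600)*2*(3 - 1*3)*(-21 + (3 - 1*3)) + 4281 = -6*(-600)*2*(3 - 3)*(-21 + (3 - 3)) + 4281 = -6*(-600)*2*0*(-21 + 0) + 4281 = -6*(-600)*2*0*(-21) + 4281 = -6*(-600)*0 + 4281 = 0 + 4281 = 4281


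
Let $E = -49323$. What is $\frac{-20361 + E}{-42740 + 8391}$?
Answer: $\frac{69684}{34349} \approx 2.0287$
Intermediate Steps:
$\frac{-20361 + E}{-42740 + 8391} = \frac{-20361 - 49323}{-42740 + 8391} = - \frac{69684}{-34349} = \left(-69684\right) \left(- \frac{1}{34349}\right) = \frac{69684}{34349}$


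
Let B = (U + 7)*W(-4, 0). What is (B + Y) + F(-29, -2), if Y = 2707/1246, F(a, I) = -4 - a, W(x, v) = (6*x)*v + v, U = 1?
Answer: 33857/1246 ≈ 27.173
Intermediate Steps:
W(x, v) = v + 6*v*x (W(x, v) = 6*v*x + v = v + 6*v*x)
Y = 2707/1246 (Y = 2707*(1/1246) = 2707/1246 ≈ 2.1726)
B = 0 (B = (1 + 7)*(0*(1 + 6*(-4))) = 8*(0*(1 - 24)) = 8*(0*(-23)) = 8*0 = 0)
(B + Y) + F(-29, -2) = (0 + 2707/1246) + (-4 - 1*(-29)) = 2707/1246 + (-4 + 29) = 2707/1246 + 25 = 33857/1246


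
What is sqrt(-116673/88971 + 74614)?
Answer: sqrt(65624668752099)/29657 ≈ 273.15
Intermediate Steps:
sqrt(-116673/88971 + 74614) = sqrt(-116673*1/88971 + 74614) = sqrt(-38891/29657 + 74614) = sqrt(2212788507/29657) = sqrt(65624668752099)/29657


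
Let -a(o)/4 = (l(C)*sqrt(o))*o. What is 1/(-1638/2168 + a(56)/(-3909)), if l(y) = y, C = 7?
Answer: 1937967478668/21647964697289 + 293970809856*sqrt(14)/3092566385327 ≈ 0.44519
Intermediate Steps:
a(o) = -28*o**(3/2) (a(o) = -4*7*sqrt(o)*o = -28*o**(3/2))
1/(-1638/2168 + a(56)/(-3909)) = 1/(-1638/2168 - 3136*sqrt(14)/(-3909)) = 1/(-1638*1/2168 - 3136*sqrt(14)*(-1/3909)) = 1/(-819/1084 - 3136*sqrt(14)*(-1/3909)) = 1/(-819/1084 + 3136*sqrt(14)/3909)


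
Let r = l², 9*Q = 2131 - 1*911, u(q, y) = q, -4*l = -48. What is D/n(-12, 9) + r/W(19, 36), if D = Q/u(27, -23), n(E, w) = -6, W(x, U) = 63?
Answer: 7394/5103 ≈ 1.4490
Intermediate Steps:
l = 12 (l = -¼*(-48) = 12)
Q = 1220/9 (Q = (2131 - 1*911)/9 = (2131 - 911)/9 = (⅑)*1220 = 1220/9 ≈ 135.56)
r = 144 (r = 12² = 144)
D = 1220/243 (D = (1220/9)/27 = (1220/9)*(1/27) = 1220/243 ≈ 5.0206)
D/n(-12, 9) + r/W(19, 36) = (1220/243)/(-6) + 144/63 = (1220/243)*(-⅙) + 144*(1/63) = -610/729 + 16/7 = 7394/5103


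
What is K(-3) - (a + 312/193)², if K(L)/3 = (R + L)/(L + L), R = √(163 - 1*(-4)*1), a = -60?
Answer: -253823901/74498 - √167/2 ≈ -3413.6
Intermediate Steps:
R = √167 (R = √(163 + 4*1) = √(163 + 4) = √167 ≈ 12.923)
K(L) = 3*(L + √167)/(2*L) (K(L) = 3*((√167 + L)/(L + L)) = 3*((L + √167)/((2*L))) = 3*((L + √167)*(1/(2*L))) = 3*((L + √167)/(2*L)) = 3*(L + √167)/(2*L))
K(-3) - (a + 312/193)² = (3/2)*(-3 + √167)/(-3) - (-60 + 312/193)² = (3/2)*(-⅓)*(-3 + √167) - (-60 + 312*(1/193))² = (3/2 - √167/2) - (-60 + 312/193)² = (3/2 - √167/2) - (-11268/193)² = (3/2 - √167/2) - 1*126967824/37249 = (3/2 - √167/2) - 126967824/37249 = -253823901/74498 - √167/2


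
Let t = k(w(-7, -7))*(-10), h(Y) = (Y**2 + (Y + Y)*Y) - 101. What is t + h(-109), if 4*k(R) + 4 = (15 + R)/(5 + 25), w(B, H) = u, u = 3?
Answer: 71101/2 ≈ 35551.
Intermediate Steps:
h(Y) = -101 + 3*Y**2 (h(Y) = (Y**2 + (2*Y)*Y) - 101 = (Y**2 + 2*Y**2) - 101 = 3*Y**2 - 101 = -101 + 3*Y**2)
w(B, H) = 3
k(R) = -7/8 + R/120 (k(R) = -1 + ((15 + R)/(5 + 25))/4 = -1 + ((15 + R)/30)/4 = -1 + ((15 + R)*(1/30))/4 = -1 + (1/2 + R/30)/4 = -1 + (1/8 + R/120) = -7/8 + R/120)
t = 17/2 (t = (-7/8 + (1/120)*3)*(-10) = (-7/8 + 1/40)*(-10) = -17/20*(-10) = 17/2 ≈ 8.5000)
t + h(-109) = 17/2 + (-101 + 3*(-109)**2) = 17/2 + (-101 + 3*11881) = 17/2 + (-101 + 35643) = 17/2 + 35542 = 71101/2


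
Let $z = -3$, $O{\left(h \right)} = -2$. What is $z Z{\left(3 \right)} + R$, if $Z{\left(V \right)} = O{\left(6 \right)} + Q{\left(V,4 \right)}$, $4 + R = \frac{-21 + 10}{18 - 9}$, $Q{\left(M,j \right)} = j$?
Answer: $- \frac{101}{9} \approx -11.222$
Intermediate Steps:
$R = - \frac{47}{9}$ ($R = -4 + \frac{-21 + 10}{18 - 9} = -4 - \frac{11}{9} = - \frac{47}{9} \approx -5.2222$)
$Z{\left(V \right)} = 2$ ($Z{\left(V \right)} = -2 + 4 = 2$)
$z Z{\left(3 \right)} + R = \left(-3\right) 2 - \frac{47}{9} = -6 - \frac{47}{9} = - \frac{101}{9}$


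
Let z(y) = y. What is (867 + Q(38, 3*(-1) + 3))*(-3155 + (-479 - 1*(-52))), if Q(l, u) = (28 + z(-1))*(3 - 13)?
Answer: -2138454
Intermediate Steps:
Q(l, u) = -270 (Q(l, u) = (28 - 1)*(3 - 13) = 27*(-10) = -270)
(867 + Q(38, 3*(-1) + 3))*(-3155 + (-479 - 1*(-52))) = (867 - 270)*(-3155 + (-479 - 1*(-52))) = 597*(-3155 + (-479 + 52)) = 597*(-3155 - 427) = 597*(-3582) = -2138454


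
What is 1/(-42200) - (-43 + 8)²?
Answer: -51695001/42200 ≈ -1225.0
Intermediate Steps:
1/(-42200) - (-43 + 8)² = -1/42200 - 1*(-35)² = -1/42200 - 1*1225 = -1/42200 - 1225 = -51695001/42200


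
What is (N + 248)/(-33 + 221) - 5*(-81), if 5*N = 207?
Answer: 382147/940 ≈ 406.54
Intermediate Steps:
N = 207/5 (N = (⅕)*207 = 207/5 ≈ 41.400)
(N + 248)/(-33 + 221) - 5*(-81) = (207/5 + 248)/(-33 + 221) - 5*(-81) = (1447/5)/188 - 1*(-405) = (1447/5)*(1/188) + 405 = 1447/940 + 405 = 382147/940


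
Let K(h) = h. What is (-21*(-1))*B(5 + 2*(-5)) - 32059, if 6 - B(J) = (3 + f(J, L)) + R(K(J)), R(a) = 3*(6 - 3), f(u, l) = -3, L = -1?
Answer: -32122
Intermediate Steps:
R(a) = 9 (R(a) = 3*3 = 9)
B(J) = -3 (B(J) = 6 - ((3 - 3) + 9) = 6 - (0 + 9) = 6 - 1*9 = 6 - 9 = -3)
(-21*(-1))*B(5 + 2*(-5)) - 32059 = -21*(-1)*(-3) - 32059 = 21*(-3) - 32059 = -63 - 32059 = -32122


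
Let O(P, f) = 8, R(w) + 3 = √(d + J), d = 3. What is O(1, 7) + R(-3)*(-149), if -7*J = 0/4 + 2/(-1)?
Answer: 455 - 149*√161/7 ≈ 184.91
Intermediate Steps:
J = 2/7 (J = -(0/4 + 2/(-1))/7 = -(0*(¼) + 2*(-1))/7 = -(0 - 2)/7 = -⅐*(-2) = 2/7 ≈ 0.28571)
R(w) = -3 + √161/7 (R(w) = -3 + √(3 + 2/7) = -3 + √(23/7) = -3 + √161/7)
O(1, 7) + R(-3)*(-149) = 8 + (-3 + √161/7)*(-149) = 8 + (447 - 149*√161/7) = 455 - 149*√161/7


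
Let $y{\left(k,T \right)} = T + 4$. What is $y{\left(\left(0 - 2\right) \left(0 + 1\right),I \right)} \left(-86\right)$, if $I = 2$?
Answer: $-516$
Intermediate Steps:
$y{\left(k,T \right)} = 4 + T$
$y{\left(\left(0 - 2\right) \left(0 + 1\right),I \right)} \left(-86\right) = \left(4 + 2\right) \left(-86\right) = 6 \left(-86\right) = -516$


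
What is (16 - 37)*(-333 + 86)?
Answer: 5187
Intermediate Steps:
(16 - 37)*(-333 + 86) = -21*(-247) = 5187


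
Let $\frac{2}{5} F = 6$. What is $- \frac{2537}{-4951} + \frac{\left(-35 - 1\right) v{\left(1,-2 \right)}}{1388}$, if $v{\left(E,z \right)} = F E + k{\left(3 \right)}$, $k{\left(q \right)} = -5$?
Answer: $\frac{434749}{1717997} \approx 0.25306$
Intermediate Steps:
$F = 15$ ($F = \frac{5}{2} \cdot 6 = 15$)
$v{\left(E,z \right)} = -5 + 15 E$ ($v{\left(E,z \right)} = 15 E - 5 = -5 + 15 E$)
$- \frac{2537}{-4951} + \frac{\left(-35 - 1\right) v{\left(1,-2 \right)}}{1388} = - \frac{2537}{-4951} + \frac{\left(-35 - 1\right) \left(-5 + 15 \cdot 1\right)}{1388} = \left(-2537\right) \left(- \frac{1}{4951}\right) + - 36 \left(-5 + 15\right) \frac{1}{1388} = \frac{2537}{4951} + \left(-36\right) 10 \cdot \frac{1}{1388} = \frac{2537}{4951} - \frac{90}{347} = \frac{434749}{1717997}$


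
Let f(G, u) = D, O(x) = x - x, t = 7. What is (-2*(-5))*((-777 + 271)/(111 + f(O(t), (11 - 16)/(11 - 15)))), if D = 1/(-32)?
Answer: -161920/3551 ≈ -45.598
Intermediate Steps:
O(x) = 0
D = -1/32 ≈ -0.031250
f(G, u) = -1/32
(-2*(-5))*((-777 + 271)/(111 + f(O(t), (11 - 16)/(11 - 15)))) = (-2*(-5))*((-777 + 271)/(111 - 1/32)) = 10*(-506/3551/32) = 10*(-506*32/3551) = 10*(-16192/3551) = -161920/3551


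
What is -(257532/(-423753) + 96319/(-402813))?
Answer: 4380384931/5172521733 ≈ 0.84686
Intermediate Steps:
-(257532/(-423753) + 96319/(-402813)) = -(257532*(-1/423753) + 96319*(-1/402813)) = -(-7804/12841 - 96319/402813) = -1*(-4380384931/5172521733) = 4380384931/5172521733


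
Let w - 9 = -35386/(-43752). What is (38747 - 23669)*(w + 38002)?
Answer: 2089675924777/3646 ≈ 5.7314e+8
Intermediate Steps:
w = 214577/21876 (w = 9 - 35386/(-43752) = 9 - 35386*(-1/43752) = 9 + 17693/21876 = 214577/21876 ≈ 9.8088)
(38747 - 23669)*(w + 38002) = (38747 - 23669)*(214577/21876 + 38002) = 15078*(831546329/21876) = 2089675924777/3646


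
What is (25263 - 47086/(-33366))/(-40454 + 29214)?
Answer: -105371543/46879230 ≈ -2.2477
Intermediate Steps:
(25263 - 47086/(-33366))/(-40454 + 29214) = (25263 - 47086*(-1/33366))/(-11240) = (25263 + 23543/16683)*(-1/11240) = (421486172/16683)*(-1/11240) = -105371543/46879230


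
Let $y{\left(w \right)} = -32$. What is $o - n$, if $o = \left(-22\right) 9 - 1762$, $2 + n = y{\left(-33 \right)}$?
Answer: $-1926$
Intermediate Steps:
$n = -34$ ($n = -2 - 32 = -34$)
$o = -1960$ ($o = -198 - 1762 = -1960$)
$o - n = -1960 - -34 = -1960 + 34 = -1926$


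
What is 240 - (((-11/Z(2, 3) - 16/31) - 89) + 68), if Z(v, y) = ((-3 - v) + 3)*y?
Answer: 48301/186 ≈ 259.68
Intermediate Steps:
Z(v, y) = -v*y (Z(v, y) = (-v)*y = -v*y)
240 - (((-11/Z(2, 3) - 16/31) - 89) + 68) = 240 - (((-11/((-1*2*3)) - 16/31) - 89) + 68) = 240 - (((-11/(-6) - 16*1/31) - 89) + 68) = 240 - (((-11*(-1/6) - 16/31) - 89) + 68) = 240 - (((11/6 - 16/31) - 89) + 68) = 240 - ((245/186 - 89) + 68) = 240 - (-16309/186 + 68) = 240 - 1*(-3661/186) = 240 + 3661/186 = 48301/186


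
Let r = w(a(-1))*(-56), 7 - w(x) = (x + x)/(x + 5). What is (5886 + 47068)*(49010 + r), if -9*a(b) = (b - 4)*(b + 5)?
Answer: 33492451828/13 ≈ 2.5763e+9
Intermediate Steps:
a(b) = -(-4 + b)*(5 + b)/9 (a(b) = -(b - 4)*(b + 5)/9 = -(-4 + b)*(5 + b)/9)
w(x) = 7 - 2*x/(5 + x) (w(x) = 7 - (x + x)/(x + 5) = 7 - 2*x/(5 + x))
r = -4648/13 (r = (5*(7 + (20/9 - 1/9*(-1) - 1/9*(-1)**2))/(5 + (20/9 - 1/9*(-1) - 1/9*(-1)**2)))*(-56) = (5*(7 + (20/9 + 1/9 - 1/9*1))/(5 + (20/9 + 1/9 - 1/9*1)))*(-56) = (5*(7 + (20/9 + 1/9 - 1/9))/(5 + (20/9 + 1/9 - 1/9)))*(-56) = (5*(7 + 20/9)/(5 + 20/9))*(-56) = (5*(83/9)/(65/9))*(-56) = (5*(9/65)*(83/9))*(-56) = (83/13)*(-56) = -4648/13 ≈ -357.54)
(5886 + 47068)*(49010 + r) = (5886 + 47068)*(49010 - 4648/13) = 52954*(632482/13) = 33492451828/13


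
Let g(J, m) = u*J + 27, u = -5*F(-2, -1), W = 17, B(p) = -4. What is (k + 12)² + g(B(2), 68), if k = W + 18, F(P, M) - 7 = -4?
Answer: 2296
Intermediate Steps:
F(P, M) = 3 (F(P, M) = 7 - 4 = 3)
u = -15 (u = -5*3 = -15)
k = 35 (k = 17 + 18 = 35)
g(J, m) = 27 - 15*J (g(J, m) = -15*J + 27 = 27 - 15*J)
(k + 12)² + g(B(2), 68) = (35 + 12)² + (27 - 15*(-4)) = 47² + (27 + 60) = 2209 + 87 = 2296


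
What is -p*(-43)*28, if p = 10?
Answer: 12040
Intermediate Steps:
-p*(-43)*28 = -10*(-43)*28 = -(-430)*28 = -1*(-12040) = 12040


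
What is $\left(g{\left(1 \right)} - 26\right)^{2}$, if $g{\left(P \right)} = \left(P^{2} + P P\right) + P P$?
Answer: $529$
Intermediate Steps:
$g{\left(P \right)} = 3 P^{2}$ ($g{\left(P \right)} = \left(P^{2} + P^{2}\right) + P^{2} = 2 P^{2} + P^{2} = 3 P^{2}$)
$\left(g{\left(1 \right)} - 26\right)^{2} = \left(3 \cdot 1^{2} - 26\right)^{2} = \left(3 \cdot 1 - 26\right)^{2} = \left(3 - 26\right)^{2} = \left(-23\right)^{2} = 529$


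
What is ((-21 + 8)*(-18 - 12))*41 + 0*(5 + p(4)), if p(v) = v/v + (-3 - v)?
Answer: 15990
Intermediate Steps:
p(v) = -2 - v (p(v) = 1 + (-3 - v) = -2 - v)
((-21 + 8)*(-18 - 12))*41 + 0*(5 + p(4)) = ((-21 + 8)*(-18 - 12))*41 + 0*(5 + (-2 - 1*4)) = -13*(-30)*41 + 0*(5 + (-2 - 4)) = 390*41 + 0*(5 - 6) = 15990 + 0*(-1) = 15990 + 0 = 15990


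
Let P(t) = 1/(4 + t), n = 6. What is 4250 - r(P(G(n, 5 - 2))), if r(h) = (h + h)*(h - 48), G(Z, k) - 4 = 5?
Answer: 719496/169 ≈ 4257.4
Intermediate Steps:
G(Z, k) = 9 (G(Z, k) = 4 + 5 = 9)
r(h) = 2*h*(-48 + h) (r(h) = (2*h)*(-48 + h) = 2*h*(-48 + h))
4250 - r(P(G(n, 5 - 2))) = 4250 - 2*(-48 + 1/(4 + 9))/(4 + 9) = 4250 - 2*(-48 + 1/13)/13 = 4250 - 2*(-623)/(13*13) = 4250 - 1*(-1246/169) = 4250 + 1246/169 = 719496/169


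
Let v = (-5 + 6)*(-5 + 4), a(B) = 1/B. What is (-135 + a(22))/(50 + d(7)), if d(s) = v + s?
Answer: -2969/1232 ≈ -2.4099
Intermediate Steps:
v = -1 (v = 1*(-1) = -1)
d(s) = -1 + s
(-135 + a(22))/(50 + d(7)) = (-135 + 1/22)/(50 + (-1 + 7)) = (-135 + 1/22)/(50 + 6) = -2969/22/56 = -2969/22*1/56 = -2969/1232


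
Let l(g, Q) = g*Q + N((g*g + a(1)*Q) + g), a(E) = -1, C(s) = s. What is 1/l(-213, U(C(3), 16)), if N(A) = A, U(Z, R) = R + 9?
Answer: 1/39806 ≈ 2.5122e-5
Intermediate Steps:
U(Z, R) = 9 + R
l(g, Q) = g + g**2 - Q + Q*g (l(g, Q) = g*Q + ((g*g - Q) + g) = Q*g + ((g**2 - Q) + g) = Q*g + (g + g**2 - Q) = g + g**2 - Q + Q*g)
1/l(-213, U(C(3), 16)) = 1/(-213 + (-213)**2 - (9 + 16) + (9 + 16)*(-213)) = 1/(-213 + 45369 - 1*25 + 25*(-213)) = 1/(-213 + 45369 - 25 - 5325) = 1/39806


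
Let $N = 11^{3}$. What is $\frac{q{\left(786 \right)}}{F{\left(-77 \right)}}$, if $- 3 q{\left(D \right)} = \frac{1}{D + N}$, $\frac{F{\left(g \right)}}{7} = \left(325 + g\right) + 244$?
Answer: $- \frac{1}{21872844} \approx -4.5719 \cdot 10^{-8}$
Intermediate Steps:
$N = 1331$
$F{\left(g \right)} = 3983 + 7 g$ ($F{\left(g \right)} = 7 \left(\left(325 + g\right) + 244\right) = 7 \left(569 + g\right) = 3983 + 7 g$)
$q{\left(D \right)} = - \frac{1}{3 \left(1331 + D\right)}$ ($q{\left(D \right)} = - \frac{1}{3 \left(D + 1331\right)} = - \frac{1}{3 \left(1331 + D\right)}$)
$\frac{q{\left(786 \right)}}{F{\left(-77 \right)}} = \frac{\left(-1\right) \frac{1}{3993 + 3 \cdot 786}}{3983 + 7 \left(-77\right)} = \frac{\left(-1\right) \frac{1}{3993 + 2358}}{3983 - 539} = \frac{\left(-1\right) \frac{1}{6351}}{3444} = \left(-1\right) \frac{1}{6351} \cdot \frac{1}{3444} = \left(- \frac{1}{6351}\right) \frac{1}{3444} = - \frac{1}{21872844}$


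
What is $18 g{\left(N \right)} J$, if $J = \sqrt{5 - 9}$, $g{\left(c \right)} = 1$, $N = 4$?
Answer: $36 i \approx 36.0 i$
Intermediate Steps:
$J = 2 i$ ($J = \sqrt{-4} = 2 i \approx 2.0 i$)
$18 g{\left(N \right)} J = 18 \cdot 1 \cdot 2 i = 18 \cdot 2 i = 36 i$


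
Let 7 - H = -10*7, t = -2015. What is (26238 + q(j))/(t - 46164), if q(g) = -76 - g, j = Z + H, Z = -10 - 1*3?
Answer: -26098/48179 ≈ -0.54169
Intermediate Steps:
H = 77 (H = 7 - (-10)*7 = 7 - 1*(-70) = 7 + 70 = 77)
Z = -13 (Z = -10 - 3 = -13)
j = 64 (j = -13 + 77 = 64)
(26238 + q(j))/(t - 46164) = (26238 + (-76 - 1*64))/(-2015 - 46164) = (26238 + (-76 - 64))/(-48179) = (26238 - 140)*(-1/48179) = 26098*(-1/48179) = -26098/48179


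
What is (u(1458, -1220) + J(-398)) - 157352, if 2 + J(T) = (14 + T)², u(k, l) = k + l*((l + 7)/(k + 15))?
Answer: -10952260/1473 ≈ -7435.3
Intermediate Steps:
u(k, l) = k + l*(7 + l)/(15 + k) (u(k, l) = k + l*((7 + l)/(15 + k)) = k + l*(7 + l)/(15 + k))
J(T) = -2 + (14 + T)²
(u(1458, -1220) + J(-398)) - 157352 = ((1458² + (-1220)² + 7*(-1220) + 15*1458)/(15 + 1458) + (-2 + (14 - 398)²)) - 157352 = ((2125764 + 1488400 - 8540 + 21870)/1473 + (-2 + (-384)²)) - 157352 = ((1/1473)*3627494 + (-2 + 147456)) - 157352 = (3627494/1473 + 147454) - 157352 = 220827236/1473 - 157352 = -10952260/1473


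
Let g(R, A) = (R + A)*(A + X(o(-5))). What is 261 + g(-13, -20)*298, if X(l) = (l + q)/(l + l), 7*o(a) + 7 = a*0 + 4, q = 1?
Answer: 203497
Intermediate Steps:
o(a) = -3/7 (o(a) = -1 + (a*0 + 4)/7 = -1 + (0 + 4)/7 = -1 + (1/7)*4 = -1 + 4/7 = -3/7)
X(l) = (1 + l)/(2*l) (X(l) = (l + 1)/(l + l) = (1 + l)/((2*l)) = (1 + l)*(1/(2*l)) = (1 + l)/(2*l))
g(R, A) = (-2/3 + A)*(A + R) (g(R, A) = (R + A)*(A + (1 - 3/7)/(2*(-3/7))) = (A + R)*(A + (1/2)*(-7/3)*(4/7)) = (A + R)*(A - 2/3) = (A + R)*(-2/3 + A) = (-2/3 + A)*(A + R))
261 + g(-13, -20)*298 = 261 + ((-20)**2 - 2/3*(-20) - 2/3*(-13) - 20*(-13))*298 = 261 + (400 + 40/3 + 26/3 + 260)*298 = 261 + 682*298 = 261 + 203236 = 203497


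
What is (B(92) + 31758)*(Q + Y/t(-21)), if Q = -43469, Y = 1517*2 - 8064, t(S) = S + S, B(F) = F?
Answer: -4142019700/3 ≈ -1.3807e+9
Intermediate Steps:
t(S) = 2*S
Y = -5030 (Y = 3034 - 8064 = -5030)
(B(92) + 31758)*(Q + Y/t(-21)) = (92 + 31758)*(-43469 - 5030/(2*(-21))) = 31850*(-43469 - 5030/(-42)) = 31850*(-43469 - 5030*(-1/42)) = 31850*(-43469 + 2515/21) = 31850*(-910334/21) = -4142019700/3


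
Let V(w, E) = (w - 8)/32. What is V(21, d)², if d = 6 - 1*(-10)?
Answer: 169/1024 ≈ 0.16504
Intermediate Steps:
d = 16 (d = 6 + 10 = 16)
V(w, E) = -¼ + w/32 (V(w, E) = (-8 + w)*(1/32) = -¼ + w/32)
V(21, d)² = (-¼ + (1/32)*21)² = (-¼ + 21/32)² = (13/32)² = 169/1024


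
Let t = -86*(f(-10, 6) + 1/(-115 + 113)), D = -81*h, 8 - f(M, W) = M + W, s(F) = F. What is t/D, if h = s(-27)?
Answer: -989/2187 ≈ -0.45222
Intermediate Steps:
h = -27
f(M, W) = 8 - M - W (f(M, W) = 8 - (M + W) = 8 + (-M - W) = 8 - M - W)
D = 2187 (D = -81*(-27) = 2187)
t = -989 (t = -86*((8 - 1*(-10) - 1*6) + 1/(-115 + 113)) = -86*((8 + 10 - 6) + 1/(-2)) = -86*(12 - ½) = -86*23/2 = -989)
t/D = -989/2187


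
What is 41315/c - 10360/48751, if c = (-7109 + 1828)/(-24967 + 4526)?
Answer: 41171135665005/257454031 ≈ 1.5992e+5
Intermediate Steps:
c = 5281/20441 (c = -5281/(-20441) = -5281*(-1/20441) = 5281/20441 ≈ 0.25835)
41315/c - 10360/48751 = 41315/(5281/20441) - 10360/48751 = 41315*(20441/5281) - 10360*1/48751 = 844519915/5281 - 10360/48751 = 41171135665005/257454031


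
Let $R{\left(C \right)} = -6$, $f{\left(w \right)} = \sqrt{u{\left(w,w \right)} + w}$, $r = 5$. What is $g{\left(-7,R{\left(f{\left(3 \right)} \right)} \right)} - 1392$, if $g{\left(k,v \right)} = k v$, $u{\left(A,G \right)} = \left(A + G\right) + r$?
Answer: $-1350$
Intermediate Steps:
$u{\left(A,G \right)} = 5 + A + G$ ($u{\left(A,G \right)} = \left(A + G\right) + 5 = 5 + A + G$)
$f{\left(w \right)} = \sqrt{5 + 3 w}$ ($f{\left(w \right)} = \sqrt{\left(5 + w + w\right) + w} = \sqrt{\left(5 + 2 w\right) + w} = \sqrt{5 + 3 w}$)
$g{\left(-7,R{\left(f{\left(3 \right)} \right)} \right)} - 1392 = \left(-7\right) \left(-6\right) - 1392 = 42 - 1392 = -1350$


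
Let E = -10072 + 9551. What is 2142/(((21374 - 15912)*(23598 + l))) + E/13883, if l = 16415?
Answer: -56917668370/1517071808149 ≈ -0.037518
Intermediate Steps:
E = -521
2142/(((21374 - 15912)*(23598 + l))) + E/13883 = 2142/(((21374 - 15912)*(23598 + 16415))) - 521/13883 = 2142/((5462*40013)) - 521*1/13883 = 2142/218551006 - 521/13883 = 2142*(1/218551006) - 521/13883 = 1071/109275503 - 521/13883 = -56917668370/1517071808149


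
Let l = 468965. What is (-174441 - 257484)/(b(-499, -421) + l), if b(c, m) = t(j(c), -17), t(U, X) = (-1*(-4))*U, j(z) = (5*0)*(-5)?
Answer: -86385/93793 ≈ -0.92102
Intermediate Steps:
j(z) = 0 (j(z) = 0*(-5) = 0)
t(U, X) = 4*U
b(c, m) = 0 (b(c, m) = 4*0 = 0)
(-174441 - 257484)/(b(-499, -421) + l) = (-174441 - 257484)/(0 + 468965) = -431925/468965 = -431925*1/468965 = -86385/93793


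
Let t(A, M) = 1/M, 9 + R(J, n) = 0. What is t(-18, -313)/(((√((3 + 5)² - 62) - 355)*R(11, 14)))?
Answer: -355/355006791 - √2/355006791 ≈ -1.0040e-6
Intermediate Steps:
R(J, n) = -9 (R(J, n) = -9 + 0 = -9)
t(-18, -313)/(((√((3 + 5)² - 62) - 355)*R(11, 14))) = 1/((-313)*(((√((3 + 5)² - 62) - 355)*(-9)))) = -(-1/(9*(√(8² - 62) - 355)))/313 = -(-1/(9*(√(64 - 62) - 355)))/313 = -(-1/(9*(√2 - 355)))/313 = -(-1/(9*(-355 + √2)))/313 = -1/(313*(3195 - 9*√2))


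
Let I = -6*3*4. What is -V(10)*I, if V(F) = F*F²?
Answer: 72000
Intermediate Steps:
V(F) = F³
I = -72 (I = -18*4 = -72)
-V(10)*I = -10³*(-72) = -1000*(-72) = -1*(-72000) = 72000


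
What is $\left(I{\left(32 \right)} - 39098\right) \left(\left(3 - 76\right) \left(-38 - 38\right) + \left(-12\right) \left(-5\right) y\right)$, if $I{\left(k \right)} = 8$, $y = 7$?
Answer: $-233289120$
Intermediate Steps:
$\left(I{\left(32 \right)} - 39098\right) \left(\left(3 - 76\right) \left(-38 - 38\right) + \left(-12\right) \left(-5\right) y\right) = \left(8 - 39098\right) \left(\left(3 - 76\right) \left(-38 - 38\right) + \left(-12\right) \left(-5\right) 7\right) = \left(8 - 39098\right) \left(\left(-73\right) \left(-76\right) + 60 \cdot 7\right) = - 39090 \left(5548 + 420\right) = \left(-39090\right) 5968 = -233289120$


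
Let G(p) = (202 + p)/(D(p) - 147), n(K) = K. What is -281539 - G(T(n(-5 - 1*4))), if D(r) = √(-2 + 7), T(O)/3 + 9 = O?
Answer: -1520586700/5401 + 37*√5/5401 ≈ -2.8154e+5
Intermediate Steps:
T(O) = -27 + 3*O
D(r) = √5
G(p) = (202 + p)/(-147 + √5) (G(p) = (202 + p)/(√5 - 147) = (202 + p)/(-147 + √5))
-281539 - G(T(n(-5 - 1*4))) = -281539 - (-1)*(202 + (-27 + 3*(-5 - 1*4)))/(147 - √5) = -281539 - (-1)*(202 + (-27 + 3*(-5 - 4)))/(147 - √5) = -281539 - (-1)*(202 + (-27 + 3*(-9)))/(147 - √5) = -281539 - (-1)*(202 + (-27 - 27))/(147 - √5) = -281539 - (-1)*(202 - 54)/(147 - √5) = -281539 - (-1)*148/(147 - √5) = -281539 - (-148)/(147 - √5) = -281539 + 148/(147 - √5)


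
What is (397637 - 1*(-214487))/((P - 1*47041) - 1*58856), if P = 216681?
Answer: 153031/27696 ≈ 5.5254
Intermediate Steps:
(397637 - 1*(-214487))/((P - 1*47041) - 1*58856) = (397637 - 1*(-214487))/((216681 - 1*47041) - 1*58856) = (397637 + 214487)/((216681 - 47041) - 58856) = 612124/(169640 - 58856) = 612124/110784 = 612124*(1/110784) = 153031/27696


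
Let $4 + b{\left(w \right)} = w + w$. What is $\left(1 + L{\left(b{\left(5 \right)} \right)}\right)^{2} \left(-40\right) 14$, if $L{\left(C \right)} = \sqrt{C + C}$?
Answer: $-7280 - 2240 \sqrt{3} \approx -11160.0$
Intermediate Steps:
$b{\left(w \right)} = -4 + 2 w$ ($b{\left(w \right)} = -4 + \left(w + w\right) = -4 + 2 w$)
$L{\left(C \right)} = \sqrt{2} \sqrt{C}$ ($L{\left(C \right)} = \sqrt{2 C} = \sqrt{2} \sqrt{C}$)
$\left(1 + L{\left(b{\left(5 \right)} \right)}\right)^{2} \left(-40\right) 14 = \left(1 + \sqrt{2} \sqrt{-4 + 2 \cdot 5}\right)^{2} \left(-40\right) 14 = \left(1 + \sqrt{2} \sqrt{-4 + 10}\right)^{2} \left(-40\right) 14 = \left(1 + \sqrt{2} \sqrt{6}\right)^{2} \left(-40\right) 14 = \left(1 + 2 \sqrt{3}\right)^{2} \left(-40\right) 14 = - 40 \left(1 + 2 \sqrt{3}\right)^{2} \cdot 14 = - 560 \left(1 + 2 \sqrt{3}\right)^{2}$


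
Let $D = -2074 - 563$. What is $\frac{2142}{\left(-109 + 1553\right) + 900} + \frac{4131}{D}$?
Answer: $- \frac{765}{1172} \approx -0.65273$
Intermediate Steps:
$D = -2637$ ($D = -2074 - 563 = -2637$)
$\frac{2142}{\left(-109 + 1553\right) + 900} + \frac{4131}{D} = \frac{2142}{\left(-109 + 1553\right) + 900} + \frac{4131}{-2637} = \frac{2142}{1444 + 900} + 4131 \left(- \frac{1}{2637}\right) = \frac{2142}{2344} - \frac{459}{293} = 2142 \cdot \frac{1}{2344} - \frac{459}{293} = \frac{1071}{1172} - \frac{459}{293} = - \frac{765}{1172}$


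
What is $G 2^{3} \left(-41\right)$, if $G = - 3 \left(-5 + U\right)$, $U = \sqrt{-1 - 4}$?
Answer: $-4920 + 984 i \sqrt{5} \approx -4920.0 + 2200.3 i$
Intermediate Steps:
$U = i \sqrt{5}$ ($U = \sqrt{-5} = i \sqrt{5} \approx 2.2361 i$)
$G = 15 - 3 i \sqrt{5}$ ($G = - 3 \left(-5 + i \sqrt{5}\right) = 15 - 3 i \sqrt{5} \approx 15.0 - 6.7082 i$)
$G 2^{3} \left(-41\right) = \left(15 - 3 i \sqrt{5}\right) 2^{3} \left(-41\right) = \left(15 - 3 i \sqrt{5}\right) 8 \left(-41\right) = \left(120 - 24 i \sqrt{5}\right) \left(-41\right) = -4920 + 984 i \sqrt{5}$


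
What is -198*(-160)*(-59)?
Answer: -1869120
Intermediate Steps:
-198*(-160)*(-59) = 31680*(-59) = -1869120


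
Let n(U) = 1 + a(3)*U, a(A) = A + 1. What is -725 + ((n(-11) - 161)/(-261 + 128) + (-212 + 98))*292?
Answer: -4464161/133 ≈ -33565.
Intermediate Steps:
a(A) = 1 + A
n(U) = 1 + 4*U (n(U) = 1 + (1 + 3)*U = 1 + 4*U)
-725 + ((n(-11) - 161)/(-261 + 128) + (-212 + 98))*292 = -725 + (((1 + 4*(-11)) - 161)/(-261 + 128) + (-212 + 98))*292 = -725 + (((1 - 44) - 161)/(-133) - 114)*292 = -725 + ((-43 - 161)*(-1/133) - 114)*292 = -725 + (-204*(-1/133) - 114)*292 = -725 + (204/133 - 114)*292 = -725 - 14958/133*292 = -725 - 4367736/133 = -4464161/133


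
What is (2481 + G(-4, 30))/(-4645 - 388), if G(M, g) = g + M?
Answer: -2507/5033 ≈ -0.49811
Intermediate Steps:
G(M, g) = M + g
(2481 + G(-4, 30))/(-4645 - 388) = (2481 + (-4 + 30))/(-4645 - 388) = (2481 + 26)/(-5033) = 2507*(-1/5033) = -2507/5033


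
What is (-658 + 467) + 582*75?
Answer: 43459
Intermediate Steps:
(-658 + 467) + 582*75 = -191 + 43650 = 43459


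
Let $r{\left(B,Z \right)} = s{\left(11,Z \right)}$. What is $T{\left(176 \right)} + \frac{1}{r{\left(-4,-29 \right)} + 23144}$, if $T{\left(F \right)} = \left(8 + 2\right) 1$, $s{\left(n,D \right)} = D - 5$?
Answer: $\frac{231101}{23110} \approx 10.0$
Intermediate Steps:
$s{\left(n,D \right)} = -5 + D$ ($s{\left(n,D \right)} = D - 5 = -5 + D$)
$r{\left(B,Z \right)} = -5 + Z$
$T{\left(F \right)} = 10$ ($T{\left(F \right)} = 10 \cdot 1 = 10$)
$T{\left(176 \right)} + \frac{1}{r{\left(-4,-29 \right)} + 23144} = 10 + \frac{1}{\left(-5 - 29\right) + 23144} = 10 + \frac{1}{-34 + 23144} = 10 + \frac{1}{23110} = \frac{231101}{23110}$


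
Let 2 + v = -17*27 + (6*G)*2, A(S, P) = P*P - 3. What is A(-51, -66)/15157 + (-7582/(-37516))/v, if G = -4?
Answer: 41504208979/144716338054 ≈ 0.28680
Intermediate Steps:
A(S, P) = -3 + P**2 (A(S, P) = P**2 - 3 = -3 + P**2)
v = -509 (v = -2 + (-17*27 + (6*(-4))*2) = -2 + (-459 - 24*2) = -2 + (-459 - 48) = -2 - 507 = -509)
A(-51, -66)/15157 + (-7582/(-37516))/v = (-3 + (-66)**2)/15157 - 7582/(-37516)/(-509) = (-3 + 4356)*(1/15157) - 7582*(-1/37516)*(-1/509) = 4353*(1/15157) + (3791/18758)*(-1/509) = 4353/15157 - 3791/9547822 = 41504208979/144716338054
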